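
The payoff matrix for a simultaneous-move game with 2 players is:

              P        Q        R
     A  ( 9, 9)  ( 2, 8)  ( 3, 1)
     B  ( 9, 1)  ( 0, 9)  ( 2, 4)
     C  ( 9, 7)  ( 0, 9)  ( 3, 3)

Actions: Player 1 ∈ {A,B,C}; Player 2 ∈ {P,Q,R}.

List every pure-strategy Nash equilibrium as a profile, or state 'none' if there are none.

PSNE = {(A,P)}

(A,P): NE
(A,Q): not NE [P2→P gives 9>8]
(A,R): not NE [P2→P gives 9>1]
(B,P): not NE [P2→Q gives 9>1]
(B,Q): not NE [P1→A gives 2>0]
(B,R): not NE [P1→C gives 3>2; P2→Q gives 9>4]
(C,P): not NE [P2→Q gives 9>7]
(C,Q): not NE [P1→A gives 2>0]
(C,R): not NE [P2→Q gives 9>3]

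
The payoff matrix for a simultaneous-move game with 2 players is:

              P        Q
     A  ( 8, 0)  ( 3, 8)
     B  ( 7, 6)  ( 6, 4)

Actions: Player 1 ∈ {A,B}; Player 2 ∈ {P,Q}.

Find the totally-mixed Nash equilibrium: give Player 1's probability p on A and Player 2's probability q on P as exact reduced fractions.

p=1/5, q=3/4

P1 indiff ⇒ q·8+(1-q)·3 = q·7+(1-q)·6 ⇒ q(1) = (1-q)(3) ⇒ q = 3/4
P2 indiff ⇒ p·0+(1-p)·6 = p·8+(1-p)·4 ⇒ p(-8) = (1-p)(-2) ⇒ p = 1/5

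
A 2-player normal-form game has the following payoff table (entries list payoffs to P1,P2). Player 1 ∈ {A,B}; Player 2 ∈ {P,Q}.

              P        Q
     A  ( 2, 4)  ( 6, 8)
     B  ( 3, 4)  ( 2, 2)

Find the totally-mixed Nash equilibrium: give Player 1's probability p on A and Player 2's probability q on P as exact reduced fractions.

(p,q) = (1/3, 4/5)

P1 indiff ⇒ q·2+(1-q)·6 = q·3+(1-q)·2 ⇒ q(-1) = (1-q)(-4) ⇒ q = 4/5
P2 indiff ⇒ p·4+(1-p)·4 = p·8+(1-p)·2 ⇒ p(-4) = (1-p)(-2) ⇒ p = 1/3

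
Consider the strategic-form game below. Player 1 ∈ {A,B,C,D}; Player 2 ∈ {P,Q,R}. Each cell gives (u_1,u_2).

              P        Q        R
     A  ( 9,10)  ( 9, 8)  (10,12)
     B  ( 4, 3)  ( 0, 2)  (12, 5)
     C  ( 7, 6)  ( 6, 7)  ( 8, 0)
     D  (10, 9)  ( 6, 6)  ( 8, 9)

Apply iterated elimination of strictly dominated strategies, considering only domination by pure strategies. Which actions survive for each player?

IESDS → P1:{A,B,D} P2:{P,R}

P1 drop C (A beats it: P:9>7 Q:9>6 R:10>8)
P2 drop Q (P beats it: A:10>8 B:3>2 D:9>6)
P1→{A,B,D} P2→{P,R}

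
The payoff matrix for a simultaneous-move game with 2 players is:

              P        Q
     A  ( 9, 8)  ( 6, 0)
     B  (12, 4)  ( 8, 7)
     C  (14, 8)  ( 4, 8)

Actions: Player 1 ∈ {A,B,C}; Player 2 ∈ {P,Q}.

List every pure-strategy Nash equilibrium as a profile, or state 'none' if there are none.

(A,P): not NE [P1→C gives 14>9]
(A,Q): not NE [P1→B gives 8>6; P2→P gives 8>0]
(B,P): not NE [P1→C gives 14>12; P2→Q gives 7>4]
(B,Q): NE
(C,P): NE
(C,Q): not NE [P1→B gives 8>4]

NE set: (B,Q), (C,P)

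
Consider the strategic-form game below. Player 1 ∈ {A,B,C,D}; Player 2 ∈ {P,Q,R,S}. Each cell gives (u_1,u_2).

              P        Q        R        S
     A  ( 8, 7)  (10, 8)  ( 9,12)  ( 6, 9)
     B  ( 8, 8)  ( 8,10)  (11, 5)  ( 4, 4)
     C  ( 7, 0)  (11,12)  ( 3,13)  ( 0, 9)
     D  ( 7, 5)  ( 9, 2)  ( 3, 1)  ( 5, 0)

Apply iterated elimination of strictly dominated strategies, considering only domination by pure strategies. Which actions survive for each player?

Survivors P1:{A,B,C} P2:{Q,R}

P1 drop D (A beats it: P:8>7 Q:10>9 R:9>3 S:6>5)
P2 drop P (Q beats it: A:8>7 B:10>8 C:12>0)
P2 drop S (R beats it: A:12>9 B:5>4 C:13>9)
P1→{A,B,C} P2→{Q,R}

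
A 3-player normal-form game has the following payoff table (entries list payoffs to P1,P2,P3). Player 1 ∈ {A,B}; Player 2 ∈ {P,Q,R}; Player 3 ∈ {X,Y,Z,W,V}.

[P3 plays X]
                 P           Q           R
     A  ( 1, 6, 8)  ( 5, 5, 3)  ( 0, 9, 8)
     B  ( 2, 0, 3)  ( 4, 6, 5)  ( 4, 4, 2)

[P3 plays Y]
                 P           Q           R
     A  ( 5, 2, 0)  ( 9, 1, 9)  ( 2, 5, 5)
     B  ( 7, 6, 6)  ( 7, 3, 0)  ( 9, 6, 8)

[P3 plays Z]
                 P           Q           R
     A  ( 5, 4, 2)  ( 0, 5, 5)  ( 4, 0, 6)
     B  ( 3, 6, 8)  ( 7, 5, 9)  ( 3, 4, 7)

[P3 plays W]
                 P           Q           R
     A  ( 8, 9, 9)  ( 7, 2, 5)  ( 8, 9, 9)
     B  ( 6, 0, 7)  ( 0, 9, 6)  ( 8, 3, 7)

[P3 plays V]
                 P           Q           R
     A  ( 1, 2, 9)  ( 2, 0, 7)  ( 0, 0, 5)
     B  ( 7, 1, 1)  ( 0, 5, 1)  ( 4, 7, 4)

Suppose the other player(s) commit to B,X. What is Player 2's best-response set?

argmax u_2 = {Q}

u_2(P vs B,X) = 0
u_2(Q vs B,X) = 6
u_2(R vs B,X) = 4
max payoff 6 at {Q}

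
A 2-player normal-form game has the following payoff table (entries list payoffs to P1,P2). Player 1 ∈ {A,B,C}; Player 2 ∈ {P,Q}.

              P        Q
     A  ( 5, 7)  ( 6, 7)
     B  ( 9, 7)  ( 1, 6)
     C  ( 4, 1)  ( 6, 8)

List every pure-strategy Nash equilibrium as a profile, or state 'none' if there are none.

(A,P): not NE [P1→B gives 9>5]
(A,Q): NE
(B,P): NE
(B,Q): not NE [P1→C gives 6>1; P2→P gives 7>6]
(C,P): not NE [P1→B gives 9>4; P2→Q gives 8>1]
(C,Q): NE

NE set: (A,Q), (B,P), (C,Q)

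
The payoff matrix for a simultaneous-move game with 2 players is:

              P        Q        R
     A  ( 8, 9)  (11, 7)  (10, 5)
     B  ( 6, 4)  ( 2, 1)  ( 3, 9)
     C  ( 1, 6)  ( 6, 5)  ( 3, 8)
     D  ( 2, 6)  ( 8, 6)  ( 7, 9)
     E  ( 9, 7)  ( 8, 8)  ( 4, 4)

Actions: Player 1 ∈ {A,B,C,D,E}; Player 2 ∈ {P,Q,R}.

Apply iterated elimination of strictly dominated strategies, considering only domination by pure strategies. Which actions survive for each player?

Survivors P1:{A,E} P2:{P,Q}

P1 drop B (A beats it: P:8>6 Q:11>2 R:10>3)
P1 drop C (A beats it: P:8>1 Q:11>6 R:10>3)
P1 drop D (A beats it: P:8>2 Q:11>8 R:10>7)
P2 drop R (P beats it: A:9>5 E:7>4)
P1→{A,E} P2→{P,Q}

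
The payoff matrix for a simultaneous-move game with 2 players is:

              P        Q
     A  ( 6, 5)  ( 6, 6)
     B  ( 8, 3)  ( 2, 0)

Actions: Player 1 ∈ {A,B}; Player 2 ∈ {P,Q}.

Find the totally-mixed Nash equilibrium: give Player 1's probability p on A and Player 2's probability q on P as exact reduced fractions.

P1 indiff ⇒ q·6+(1-q)·6 = q·8+(1-q)·2 ⇒ q(-2) = (1-q)(-4) ⇒ q = 2/3
P2 indiff ⇒ p·5+(1-p)·3 = p·6+(1-p)·0 ⇒ p(-1) = (1-p)(-3) ⇒ p = 3/4

(p,q) = (3/4, 2/3)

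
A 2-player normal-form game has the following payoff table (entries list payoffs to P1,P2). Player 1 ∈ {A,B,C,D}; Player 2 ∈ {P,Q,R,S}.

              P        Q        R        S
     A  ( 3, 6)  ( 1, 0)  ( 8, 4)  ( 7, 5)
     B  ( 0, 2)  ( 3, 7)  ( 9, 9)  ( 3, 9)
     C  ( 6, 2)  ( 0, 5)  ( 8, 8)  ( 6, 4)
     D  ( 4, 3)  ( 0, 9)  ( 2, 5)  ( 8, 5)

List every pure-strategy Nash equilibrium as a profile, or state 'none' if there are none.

(A,P): not NE [P1→C gives 6>3]
(A,Q): not NE [P1→B gives 3>1; P2→P gives 6>0]
(A,R): not NE [P1→B gives 9>8; P2→P gives 6>4]
(A,S): not NE [P1→D gives 8>7; P2→P gives 6>5]
(B,P): not NE [P1→C gives 6>0; P2→S gives 9>2]
(B,Q): not NE [P2→S gives 9>7]
(B,R): NE
(B,S): not NE [P1→D gives 8>3]
(C,P): not NE [P2→R gives 8>2]
(C,Q): not NE [P1→B gives 3>0; P2→R gives 8>5]
(C,R): not NE [P1→B gives 9>8]
(C,S): not NE [P1→D gives 8>6; P2→R gives 8>4]
(D,P): not NE [P1→C gives 6>4; P2→Q gives 9>3]
(D,Q): not NE [P1→B gives 3>0]
(D,R): not NE [P1→B gives 9>2; P2→Q gives 9>5]
(D,S): not NE [P2→Q gives 9>5]

NE set: (B,R)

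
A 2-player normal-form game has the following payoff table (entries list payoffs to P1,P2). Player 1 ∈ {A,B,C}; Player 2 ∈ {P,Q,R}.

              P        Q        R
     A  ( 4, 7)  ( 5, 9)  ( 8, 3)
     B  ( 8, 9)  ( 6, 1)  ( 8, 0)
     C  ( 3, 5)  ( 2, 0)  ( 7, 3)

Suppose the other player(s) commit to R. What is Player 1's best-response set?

argmax u_1 = {A,B}

u_1(A vs R) = 8
u_1(B vs R) = 8
u_1(C vs R) = 7
max payoff 8 at {A,B}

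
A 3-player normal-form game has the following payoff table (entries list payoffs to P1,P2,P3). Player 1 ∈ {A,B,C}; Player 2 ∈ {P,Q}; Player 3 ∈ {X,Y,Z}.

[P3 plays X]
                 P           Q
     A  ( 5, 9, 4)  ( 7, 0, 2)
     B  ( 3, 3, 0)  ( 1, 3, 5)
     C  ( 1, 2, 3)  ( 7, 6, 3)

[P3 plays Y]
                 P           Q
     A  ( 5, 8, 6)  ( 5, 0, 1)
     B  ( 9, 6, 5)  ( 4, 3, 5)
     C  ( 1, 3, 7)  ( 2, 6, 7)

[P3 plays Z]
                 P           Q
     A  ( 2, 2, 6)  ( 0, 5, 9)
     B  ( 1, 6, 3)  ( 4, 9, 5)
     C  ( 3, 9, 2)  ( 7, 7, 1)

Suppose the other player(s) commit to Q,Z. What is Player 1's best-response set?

u_1(A vs Q,Z) = 0
u_1(B vs Q,Z) = 4
u_1(C vs Q,Z) = 7
max payoff 7 at {C}

P1 best: {C}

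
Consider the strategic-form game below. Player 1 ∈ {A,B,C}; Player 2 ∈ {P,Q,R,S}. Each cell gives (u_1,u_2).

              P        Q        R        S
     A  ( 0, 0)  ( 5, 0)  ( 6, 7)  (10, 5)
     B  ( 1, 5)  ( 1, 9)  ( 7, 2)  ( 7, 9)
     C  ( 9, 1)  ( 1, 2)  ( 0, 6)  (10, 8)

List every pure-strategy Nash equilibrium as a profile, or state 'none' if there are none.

NE set: (C,S)

(A,P): not NE [P1→C gives 9>0; P2→R gives 7>0]
(A,Q): not NE [P2→R gives 7>0]
(A,R): not NE [P1→B gives 7>6]
(A,S): not NE [P2→R gives 7>5]
(B,P): not NE [P1→C gives 9>1; P2→S gives 9>5]
(B,Q): not NE [P1→A gives 5>1]
(B,R): not NE [P2→S gives 9>2]
(B,S): not NE [P1→C gives 10>7]
(C,P): not NE [P2→S gives 8>1]
(C,Q): not NE [P1→A gives 5>1; P2→S gives 8>2]
(C,R): not NE [P1→B gives 7>0; P2→S gives 8>6]
(C,S): NE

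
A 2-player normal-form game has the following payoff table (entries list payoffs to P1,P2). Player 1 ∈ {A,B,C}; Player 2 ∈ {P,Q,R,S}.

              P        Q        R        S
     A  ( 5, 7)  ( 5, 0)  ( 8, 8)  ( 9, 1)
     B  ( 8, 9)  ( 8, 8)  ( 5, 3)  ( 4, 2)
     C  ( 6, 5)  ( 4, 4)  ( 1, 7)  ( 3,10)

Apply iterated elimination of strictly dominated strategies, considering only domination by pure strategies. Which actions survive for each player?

P1 drop C (B beats it: P:8>6 Q:8>4 R:5>1 S:4>3)
P2 drop Q (P beats it: A:7>0 B:9>8)
P2 drop S (P beats it: A:7>1 B:9>2)
P1→{A,B} P2→{P,R}

Survivors P1:{A,B} P2:{P,R}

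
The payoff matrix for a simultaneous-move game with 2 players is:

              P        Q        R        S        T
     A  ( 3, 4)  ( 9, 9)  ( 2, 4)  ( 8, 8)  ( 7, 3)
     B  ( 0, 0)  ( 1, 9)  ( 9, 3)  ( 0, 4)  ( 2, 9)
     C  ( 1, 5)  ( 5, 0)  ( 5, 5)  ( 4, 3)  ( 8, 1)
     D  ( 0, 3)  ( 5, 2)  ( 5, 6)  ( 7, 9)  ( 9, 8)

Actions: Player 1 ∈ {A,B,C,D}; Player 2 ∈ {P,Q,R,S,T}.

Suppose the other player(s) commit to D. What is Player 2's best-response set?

BR_2 = {S}

u_2(P vs D) = 3
u_2(Q vs D) = 2
u_2(R vs D) = 6
u_2(S vs D) = 9
u_2(T vs D) = 8
max payoff 9 at {S}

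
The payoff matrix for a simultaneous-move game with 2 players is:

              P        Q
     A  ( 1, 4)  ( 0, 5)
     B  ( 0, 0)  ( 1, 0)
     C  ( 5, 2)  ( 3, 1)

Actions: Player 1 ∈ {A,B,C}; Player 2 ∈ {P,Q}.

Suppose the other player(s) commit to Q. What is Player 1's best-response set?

BR_1 = {C}

u_1(A vs Q) = 0
u_1(B vs Q) = 1
u_1(C vs Q) = 3
max payoff 3 at {C}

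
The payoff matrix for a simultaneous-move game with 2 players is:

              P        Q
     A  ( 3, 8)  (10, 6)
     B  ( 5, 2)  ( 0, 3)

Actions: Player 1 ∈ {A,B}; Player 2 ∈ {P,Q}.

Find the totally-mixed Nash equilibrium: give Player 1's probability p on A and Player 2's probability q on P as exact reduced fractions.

P1 indiff ⇒ q·3+(1-q)·10 = q·5+(1-q)·0 ⇒ q(-2) = (1-q)(-10) ⇒ q = 5/6
P2 indiff ⇒ p·8+(1-p)·2 = p·6+(1-p)·3 ⇒ p(2) = (1-p)(1) ⇒ p = 1/3

P1 mixes 1/3 on A; P2 mixes 5/6 on P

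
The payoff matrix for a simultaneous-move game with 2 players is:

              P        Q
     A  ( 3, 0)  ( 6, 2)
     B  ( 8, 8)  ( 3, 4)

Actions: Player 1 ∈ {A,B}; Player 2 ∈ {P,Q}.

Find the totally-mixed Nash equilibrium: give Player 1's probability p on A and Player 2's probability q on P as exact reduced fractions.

P1 mixes 2/3 on A; P2 mixes 3/8 on P

P1 indiff ⇒ q·3+(1-q)·6 = q·8+(1-q)·3 ⇒ q(-5) = (1-q)(-3) ⇒ q = 3/8
P2 indiff ⇒ p·0+(1-p)·8 = p·2+(1-p)·4 ⇒ p(-2) = (1-p)(-4) ⇒ p = 2/3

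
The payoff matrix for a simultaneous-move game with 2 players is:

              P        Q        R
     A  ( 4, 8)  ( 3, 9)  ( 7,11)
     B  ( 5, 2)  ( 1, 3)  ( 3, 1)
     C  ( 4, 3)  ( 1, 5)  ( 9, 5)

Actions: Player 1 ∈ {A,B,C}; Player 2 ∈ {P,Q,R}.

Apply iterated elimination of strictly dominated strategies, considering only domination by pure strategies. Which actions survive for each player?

P2 drop P (Q beats it: A:9>8 B:3>2 C:5>3)
P1 drop B (A beats it: Q:3>1 R:7>3)
P1→{A,C} P2→{Q,R}

Survivors P1:{A,C} P2:{Q,R}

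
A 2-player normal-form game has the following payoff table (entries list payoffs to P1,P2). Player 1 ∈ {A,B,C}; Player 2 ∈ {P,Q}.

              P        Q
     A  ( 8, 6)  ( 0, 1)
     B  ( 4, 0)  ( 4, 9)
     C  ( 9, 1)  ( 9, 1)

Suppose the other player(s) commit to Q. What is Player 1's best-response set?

BR_1 = {C}

u_1(A vs Q) = 0
u_1(B vs Q) = 4
u_1(C vs Q) = 9
max payoff 9 at {C}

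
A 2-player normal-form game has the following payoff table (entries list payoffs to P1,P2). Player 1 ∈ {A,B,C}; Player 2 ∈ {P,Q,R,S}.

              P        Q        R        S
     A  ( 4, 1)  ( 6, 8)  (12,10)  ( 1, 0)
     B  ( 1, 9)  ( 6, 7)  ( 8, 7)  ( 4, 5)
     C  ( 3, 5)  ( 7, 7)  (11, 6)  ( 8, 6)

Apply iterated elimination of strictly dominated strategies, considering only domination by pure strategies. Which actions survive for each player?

P1 drop B (C beats it: P:3>1 Q:7>6 R:11>8 S:8>4)
P2 drop P (Q beats it: A:8>1 C:7>5)
P2 drop S (Q beats it: A:8>0 C:7>6)
P1→{A,C} P2→{Q,R}

IESDS → P1:{A,C} P2:{Q,R}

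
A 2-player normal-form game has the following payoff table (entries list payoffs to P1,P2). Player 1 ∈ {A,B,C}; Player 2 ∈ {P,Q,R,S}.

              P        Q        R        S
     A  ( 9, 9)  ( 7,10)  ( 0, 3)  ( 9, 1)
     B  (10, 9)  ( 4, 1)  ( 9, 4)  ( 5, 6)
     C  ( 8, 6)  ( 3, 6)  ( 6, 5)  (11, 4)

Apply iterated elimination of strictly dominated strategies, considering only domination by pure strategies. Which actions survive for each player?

Survivors P1:{A,B} P2:{P,Q}

P2 drop R (P beats it: A:9>3 B:9>4 C:6>5)
P2 drop S (P beats it: A:9>1 B:9>6 C:6>4)
P1 drop C (A beats it: P:9>8 Q:7>3)
P1→{A,B} P2→{P,Q}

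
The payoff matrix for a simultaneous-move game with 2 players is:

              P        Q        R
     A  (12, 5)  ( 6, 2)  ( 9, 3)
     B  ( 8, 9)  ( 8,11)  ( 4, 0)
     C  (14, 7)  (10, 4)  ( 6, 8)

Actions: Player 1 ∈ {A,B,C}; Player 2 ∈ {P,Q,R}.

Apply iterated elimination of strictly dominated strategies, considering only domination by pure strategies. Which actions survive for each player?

Survivors P1:{A,C} P2:{P,R}

P1 drop B (C beats it: P:14>8 Q:10>8 R:6>4)
P2 drop Q (P beats it: A:5>2 C:7>4)
P1→{A,C} P2→{P,R}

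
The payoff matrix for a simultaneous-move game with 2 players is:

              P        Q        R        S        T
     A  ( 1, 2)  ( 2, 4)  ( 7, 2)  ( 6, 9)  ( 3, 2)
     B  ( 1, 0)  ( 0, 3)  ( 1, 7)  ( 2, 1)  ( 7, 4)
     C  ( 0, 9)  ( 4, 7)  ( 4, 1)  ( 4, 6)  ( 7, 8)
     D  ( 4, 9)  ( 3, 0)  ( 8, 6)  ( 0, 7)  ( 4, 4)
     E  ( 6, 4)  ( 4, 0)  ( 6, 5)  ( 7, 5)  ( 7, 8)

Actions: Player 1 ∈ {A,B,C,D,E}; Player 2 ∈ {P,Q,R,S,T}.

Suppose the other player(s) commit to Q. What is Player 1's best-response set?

u_1(A vs Q) = 2
u_1(B vs Q) = 0
u_1(C vs Q) = 4
u_1(D vs Q) = 3
u_1(E vs Q) = 4
max payoff 4 at {C,E}

BR_1 = {C,E}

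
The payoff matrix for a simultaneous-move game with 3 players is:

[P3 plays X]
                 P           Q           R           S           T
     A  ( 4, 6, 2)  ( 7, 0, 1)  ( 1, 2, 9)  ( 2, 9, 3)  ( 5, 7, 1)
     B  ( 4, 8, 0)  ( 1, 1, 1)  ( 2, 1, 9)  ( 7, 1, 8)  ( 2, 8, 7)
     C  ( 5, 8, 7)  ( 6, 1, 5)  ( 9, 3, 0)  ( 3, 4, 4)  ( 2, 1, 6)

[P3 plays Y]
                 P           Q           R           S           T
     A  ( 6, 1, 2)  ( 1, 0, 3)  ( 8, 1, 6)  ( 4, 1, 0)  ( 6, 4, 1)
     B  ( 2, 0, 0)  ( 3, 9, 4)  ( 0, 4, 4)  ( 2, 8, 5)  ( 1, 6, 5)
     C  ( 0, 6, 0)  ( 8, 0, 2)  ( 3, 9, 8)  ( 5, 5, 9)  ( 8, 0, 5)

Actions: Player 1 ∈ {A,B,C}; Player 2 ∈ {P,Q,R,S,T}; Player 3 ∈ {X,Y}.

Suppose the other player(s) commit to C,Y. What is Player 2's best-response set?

P2 best: {R}

u_2(P vs C,Y) = 6
u_2(Q vs C,Y) = 0
u_2(R vs C,Y) = 9
u_2(S vs C,Y) = 5
u_2(T vs C,Y) = 0
max payoff 9 at {R}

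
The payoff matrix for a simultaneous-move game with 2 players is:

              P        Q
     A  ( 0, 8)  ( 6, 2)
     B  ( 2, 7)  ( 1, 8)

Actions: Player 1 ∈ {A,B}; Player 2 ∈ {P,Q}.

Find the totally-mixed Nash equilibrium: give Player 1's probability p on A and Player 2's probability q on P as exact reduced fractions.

(p,q) = (1/7, 5/7)

P1 indiff ⇒ q·0+(1-q)·6 = q·2+(1-q)·1 ⇒ q(-2) = (1-q)(-5) ⇒ q = 5/7
P2 indiff ⇒ p·8+(1-p)·7 = p·2+(1-p)·8 ⇒ p(6) = (1-p)(1) ⇒ p = 1/7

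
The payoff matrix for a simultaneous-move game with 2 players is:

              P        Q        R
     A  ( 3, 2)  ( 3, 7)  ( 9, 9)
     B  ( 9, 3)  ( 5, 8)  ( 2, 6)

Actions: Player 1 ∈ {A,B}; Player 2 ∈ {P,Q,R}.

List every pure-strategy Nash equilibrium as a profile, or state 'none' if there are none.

Nash profiles: (A,R), (B,Q)

(A,P): not NE [P1→B gives 9>3; P2→R gives 9>2]
(A,Q): not NE [P1→B gives 5>3; P2→R gives 9>7]
(A,R): NE
(B,P): not NE [P2→Q gives 8>3]
(B,Q): NE
(B,R): not NE [P1→A gives 9>2; P2→Q gives 8>6]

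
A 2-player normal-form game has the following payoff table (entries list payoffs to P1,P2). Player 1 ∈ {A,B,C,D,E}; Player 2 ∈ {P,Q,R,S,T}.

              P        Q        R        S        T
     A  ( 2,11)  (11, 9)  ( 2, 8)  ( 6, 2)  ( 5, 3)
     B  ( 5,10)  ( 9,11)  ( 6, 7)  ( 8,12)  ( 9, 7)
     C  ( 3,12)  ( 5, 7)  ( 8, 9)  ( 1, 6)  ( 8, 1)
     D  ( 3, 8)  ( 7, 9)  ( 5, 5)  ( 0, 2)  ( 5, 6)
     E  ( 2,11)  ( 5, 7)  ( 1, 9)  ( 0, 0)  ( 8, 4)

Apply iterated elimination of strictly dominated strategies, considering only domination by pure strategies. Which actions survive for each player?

IESDS → P1:{A,B} P2:{P,Q,S}

P1 drop D (B beats it: P:5>3 Q:9>7 R:6>5 S:8>0 T:9>5)
P1 drop E (B beats it: P:5>2 Q:9>5 R:6>1 S:8>0 T:9>8)
P2 drop R (P beats it: A:11>8 B:10>7 C:12>9)
P1 drop C (B beats it: P:5>3 Q:9>5 S:8>1 T:9>8)
P2 drop T (P beats it: A:11>3 B:10>7)
P1→{A,B} P2→{P,Q,S}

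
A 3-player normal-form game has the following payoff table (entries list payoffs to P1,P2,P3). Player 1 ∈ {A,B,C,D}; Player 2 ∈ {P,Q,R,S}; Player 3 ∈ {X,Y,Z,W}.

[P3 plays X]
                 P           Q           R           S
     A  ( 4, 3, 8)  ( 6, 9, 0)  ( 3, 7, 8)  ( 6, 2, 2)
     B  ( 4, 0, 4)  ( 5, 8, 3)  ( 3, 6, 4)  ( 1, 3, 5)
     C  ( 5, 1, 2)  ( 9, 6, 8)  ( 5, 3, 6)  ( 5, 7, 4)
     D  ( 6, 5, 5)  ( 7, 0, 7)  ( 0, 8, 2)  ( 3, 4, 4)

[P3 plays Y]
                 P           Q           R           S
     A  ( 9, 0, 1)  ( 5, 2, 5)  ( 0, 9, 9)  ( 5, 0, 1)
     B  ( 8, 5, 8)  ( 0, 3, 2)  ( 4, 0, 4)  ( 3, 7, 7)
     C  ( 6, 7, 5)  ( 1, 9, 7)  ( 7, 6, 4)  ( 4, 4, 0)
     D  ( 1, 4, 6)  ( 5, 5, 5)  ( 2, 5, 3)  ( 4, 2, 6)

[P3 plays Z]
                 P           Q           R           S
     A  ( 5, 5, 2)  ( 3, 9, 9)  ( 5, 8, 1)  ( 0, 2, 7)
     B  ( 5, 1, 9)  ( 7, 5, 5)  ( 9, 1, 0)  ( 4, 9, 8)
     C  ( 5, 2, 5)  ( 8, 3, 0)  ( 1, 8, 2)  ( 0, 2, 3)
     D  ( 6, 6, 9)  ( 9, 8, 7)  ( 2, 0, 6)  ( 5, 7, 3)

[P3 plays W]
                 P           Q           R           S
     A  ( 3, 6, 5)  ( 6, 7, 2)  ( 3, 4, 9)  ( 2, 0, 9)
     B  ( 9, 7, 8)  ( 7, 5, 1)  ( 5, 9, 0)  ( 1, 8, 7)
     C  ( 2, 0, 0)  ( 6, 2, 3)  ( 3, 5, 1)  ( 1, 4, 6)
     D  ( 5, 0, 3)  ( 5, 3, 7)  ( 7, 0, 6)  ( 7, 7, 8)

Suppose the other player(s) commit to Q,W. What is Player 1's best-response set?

u_1(A vs Q,W) = 6
u_1(B vs Q,W) = 7
u_1(C vs Q,W) = 6
u_1(D vs Q,W) = 5
max payoff 7 at {B}

argmax u_1 = {B}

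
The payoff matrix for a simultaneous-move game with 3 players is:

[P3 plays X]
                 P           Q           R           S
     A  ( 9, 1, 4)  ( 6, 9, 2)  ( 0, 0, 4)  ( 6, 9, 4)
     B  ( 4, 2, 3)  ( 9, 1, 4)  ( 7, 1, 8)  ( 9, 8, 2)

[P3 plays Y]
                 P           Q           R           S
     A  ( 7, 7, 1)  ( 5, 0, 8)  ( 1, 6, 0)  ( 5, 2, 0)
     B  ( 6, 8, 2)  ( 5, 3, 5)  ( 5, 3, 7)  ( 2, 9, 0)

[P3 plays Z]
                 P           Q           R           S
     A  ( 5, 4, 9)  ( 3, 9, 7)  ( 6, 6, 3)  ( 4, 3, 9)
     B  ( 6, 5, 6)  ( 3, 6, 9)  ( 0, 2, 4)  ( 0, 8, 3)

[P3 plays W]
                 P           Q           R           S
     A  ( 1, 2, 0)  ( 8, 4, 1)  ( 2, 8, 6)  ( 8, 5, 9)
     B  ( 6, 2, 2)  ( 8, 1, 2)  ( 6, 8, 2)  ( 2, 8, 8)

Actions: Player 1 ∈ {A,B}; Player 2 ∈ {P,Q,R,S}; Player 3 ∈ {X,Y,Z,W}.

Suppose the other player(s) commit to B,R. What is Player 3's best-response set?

u_3(X vs B,R) = 8
u_3(Y vs B,R) = 7
u_3(Z vs B,R) = 4
u_3(W vs B,R) = 2
max payoff 8 at {X}

BR_3 = {X}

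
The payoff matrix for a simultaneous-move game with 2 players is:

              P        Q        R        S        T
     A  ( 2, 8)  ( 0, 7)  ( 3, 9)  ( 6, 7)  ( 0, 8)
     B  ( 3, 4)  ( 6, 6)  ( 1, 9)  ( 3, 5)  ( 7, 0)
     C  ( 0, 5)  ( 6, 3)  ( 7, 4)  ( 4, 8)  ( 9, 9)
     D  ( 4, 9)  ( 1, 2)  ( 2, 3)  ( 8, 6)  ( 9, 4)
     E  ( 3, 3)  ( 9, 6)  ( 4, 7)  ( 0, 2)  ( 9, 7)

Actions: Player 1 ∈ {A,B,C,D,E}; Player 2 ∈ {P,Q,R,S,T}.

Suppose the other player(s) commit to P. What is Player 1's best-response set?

argmax u_1 = {D}

u_1(A vs P) = 2
u_1(B vs P) = 3
u_1(C vs P) = 0
u_1(D vs P) = 4
u_1(E vs P) = 3
max payoff 4 at {D}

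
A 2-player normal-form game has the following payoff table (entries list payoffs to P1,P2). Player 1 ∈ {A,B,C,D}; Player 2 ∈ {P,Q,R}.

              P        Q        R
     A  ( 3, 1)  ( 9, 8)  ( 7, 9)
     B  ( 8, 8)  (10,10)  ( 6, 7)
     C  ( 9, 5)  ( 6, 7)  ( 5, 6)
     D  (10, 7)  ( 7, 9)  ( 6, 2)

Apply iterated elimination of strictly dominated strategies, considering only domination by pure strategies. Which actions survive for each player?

P1 drop C (D beats it: P:10>9 Q:7>6 R:6>5)
P2 drop P (Q beats it: A:8>1 B:10>8 D:9>7)
P1 drop D (A beats it: Q:9>7 R:7>6)
P1→{A,B} P2→{Q,R}

Survivors P1:{A,B} P2:{Q,R}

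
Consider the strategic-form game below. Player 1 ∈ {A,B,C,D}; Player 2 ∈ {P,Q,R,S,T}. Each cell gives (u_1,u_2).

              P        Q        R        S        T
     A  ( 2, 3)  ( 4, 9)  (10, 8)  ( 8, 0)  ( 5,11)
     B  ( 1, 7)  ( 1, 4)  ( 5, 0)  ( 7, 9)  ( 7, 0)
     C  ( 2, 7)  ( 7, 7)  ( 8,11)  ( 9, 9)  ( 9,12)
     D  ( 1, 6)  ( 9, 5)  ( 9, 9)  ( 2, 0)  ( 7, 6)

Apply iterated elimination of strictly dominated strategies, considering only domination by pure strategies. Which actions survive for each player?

P1 drop B (C beats it: P:2>1 Q:7>1 R:8>5 S:9>7 T:9>7)
P2 drop P (R beats it: A:8>3 C:11>7 D:9>6)
P2 drop Q (T beats it: A:11>9 C:12>7 D:6>5)
P2 drop S (R beats it: A:8>0 C:11>9 D:9>0)
P1→{A,C,D} P2→{R,T}

Survivors P1:{A,C,D} P2:{R,T}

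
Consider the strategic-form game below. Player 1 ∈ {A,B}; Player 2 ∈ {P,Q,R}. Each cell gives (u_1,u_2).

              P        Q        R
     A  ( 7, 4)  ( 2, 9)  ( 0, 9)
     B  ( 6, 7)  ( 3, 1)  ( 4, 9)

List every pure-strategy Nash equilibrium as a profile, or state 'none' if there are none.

(A,P): not NE [P2→R gives 9>4]
(A,Q): not NE [P1→B gives 3>2]
(A,R): not NE [P1→B gives 4>0]
(B,P): not NE [P1→A gives 7>6; P2→R gives 9>7]
(B,Q): not NE [P2→R gives 9>1]
(B,R): NE

PSNE = {(B,R)}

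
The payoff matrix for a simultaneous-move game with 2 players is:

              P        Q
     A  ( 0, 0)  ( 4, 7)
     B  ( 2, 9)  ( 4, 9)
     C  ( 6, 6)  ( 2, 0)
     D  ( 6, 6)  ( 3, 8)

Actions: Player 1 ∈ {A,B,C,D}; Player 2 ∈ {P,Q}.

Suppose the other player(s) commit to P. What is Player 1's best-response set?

u_1(A vs P) = 0
u_1(B vs P) = 2
u_1(C vs P) = 6
u_1(D vs P) = 6
max payoff 6 at {C,D}

argmax u_1 = {C,D}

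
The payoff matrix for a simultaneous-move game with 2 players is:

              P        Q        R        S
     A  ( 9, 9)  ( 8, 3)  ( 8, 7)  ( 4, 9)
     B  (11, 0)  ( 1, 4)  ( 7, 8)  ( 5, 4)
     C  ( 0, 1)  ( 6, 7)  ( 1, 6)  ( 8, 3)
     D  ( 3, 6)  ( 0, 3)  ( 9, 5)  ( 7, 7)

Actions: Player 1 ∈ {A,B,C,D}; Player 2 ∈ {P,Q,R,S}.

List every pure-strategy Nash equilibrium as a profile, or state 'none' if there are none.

(A,P): not NE [P1→B gives 11>9]
(A,Q): not NE [P2→S gives 9>3]
(A,R): not NE [P1→D gives 9>8; P2→S gives 9>7]
(A,S): not NE [P1→C gives 8>4]
(B,P): not NE [P2→R gives 8>0]
(B,Q): not NE [P1→A gives 8>1; P2→R gives 8>4]
(B,R): not NE [P1→D gives 9>7]
(B,S): not NE [P1→C gives 8>5; P2→R gives 8>4]
(C,P): not NE [P1→B gives 11>0; P2→Q gives 7>1]
(C,Q): not NE [P1→A gives 8>6]
(C,R): not NE [P1→D gives 9>1; P2→Q gives 7>6]
(C,S): not NE [P2→Q gives 7>3]
(D,P): not NE [P1→B gives 11>3; P2→S gives 7>6]
(D,Q): not NE [P1→A gives 8>0; P2→S gives 7>3]
(D,R): not NE [P2→S gives 7>5]
(D,S): not NE [P1→C gives 8>7]

PSNE: ∅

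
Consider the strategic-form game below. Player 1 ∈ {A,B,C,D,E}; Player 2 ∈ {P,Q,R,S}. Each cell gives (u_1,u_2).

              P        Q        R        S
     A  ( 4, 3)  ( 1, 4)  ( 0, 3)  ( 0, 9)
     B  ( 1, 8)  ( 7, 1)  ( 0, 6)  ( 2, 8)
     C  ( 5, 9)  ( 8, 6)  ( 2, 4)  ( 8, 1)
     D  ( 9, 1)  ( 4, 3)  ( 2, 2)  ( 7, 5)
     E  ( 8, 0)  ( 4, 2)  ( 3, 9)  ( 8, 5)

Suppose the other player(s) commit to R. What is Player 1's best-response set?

u_1(A vs R) = 0
u_1(B vs R) = 0
u_1(C vs R) = 2
u_1(D vs R) = 2
u_1(E vs R) = 3
max payoff 3 at {E}

BR_1 = {E}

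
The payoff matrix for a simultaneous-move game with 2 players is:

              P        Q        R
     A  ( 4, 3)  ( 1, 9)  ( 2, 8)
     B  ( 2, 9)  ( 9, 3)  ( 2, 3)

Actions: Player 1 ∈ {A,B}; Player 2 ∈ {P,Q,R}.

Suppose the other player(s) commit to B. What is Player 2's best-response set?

u_2(P vs B) = 9
u_2(Q vs B) = 3
u_2(R vs B) = 3
max payoff 9 at {P}

BR_2 = {P}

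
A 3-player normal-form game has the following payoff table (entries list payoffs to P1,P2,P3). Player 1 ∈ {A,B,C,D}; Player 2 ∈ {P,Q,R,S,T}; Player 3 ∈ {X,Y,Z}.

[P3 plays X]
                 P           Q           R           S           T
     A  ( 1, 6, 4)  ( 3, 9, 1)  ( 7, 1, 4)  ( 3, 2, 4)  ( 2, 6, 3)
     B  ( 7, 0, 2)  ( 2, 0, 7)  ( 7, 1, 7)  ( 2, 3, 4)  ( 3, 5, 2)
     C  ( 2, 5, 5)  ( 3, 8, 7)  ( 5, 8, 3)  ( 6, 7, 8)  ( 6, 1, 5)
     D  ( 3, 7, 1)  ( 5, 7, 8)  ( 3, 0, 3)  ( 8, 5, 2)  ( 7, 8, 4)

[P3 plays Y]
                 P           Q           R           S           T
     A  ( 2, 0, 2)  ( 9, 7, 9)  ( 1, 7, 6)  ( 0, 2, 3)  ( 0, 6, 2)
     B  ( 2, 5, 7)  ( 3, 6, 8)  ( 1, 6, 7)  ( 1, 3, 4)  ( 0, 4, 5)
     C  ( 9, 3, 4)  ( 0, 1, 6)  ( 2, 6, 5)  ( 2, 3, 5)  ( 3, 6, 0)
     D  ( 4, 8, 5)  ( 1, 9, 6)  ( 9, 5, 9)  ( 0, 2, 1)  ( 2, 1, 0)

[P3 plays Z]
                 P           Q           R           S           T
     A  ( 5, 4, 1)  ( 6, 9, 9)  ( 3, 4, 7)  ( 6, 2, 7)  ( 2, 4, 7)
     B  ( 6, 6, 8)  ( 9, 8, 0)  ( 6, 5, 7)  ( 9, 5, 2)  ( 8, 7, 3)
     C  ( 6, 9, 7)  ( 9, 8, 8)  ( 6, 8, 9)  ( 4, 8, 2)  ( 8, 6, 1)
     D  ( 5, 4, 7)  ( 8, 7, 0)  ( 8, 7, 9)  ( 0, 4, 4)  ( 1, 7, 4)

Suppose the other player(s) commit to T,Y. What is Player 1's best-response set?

u_1(A vs T,Y) = 0
u_1(B vs T,Y) = 0
u_1(C vs T,Y) = 3
u_1(D vs T,Y) = 2
max payoff 3 at {C}

argmax u_1 = {C}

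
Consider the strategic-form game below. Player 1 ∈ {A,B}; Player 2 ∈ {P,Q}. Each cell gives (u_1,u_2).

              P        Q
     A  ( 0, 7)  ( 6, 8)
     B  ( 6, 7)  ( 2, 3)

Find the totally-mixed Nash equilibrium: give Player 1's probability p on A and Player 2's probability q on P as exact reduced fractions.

P1 indiff ⇒ q·0+(1-q)·6 = q·6+(1-q)·2 ⇒ q(-6) = (1-q)(-4) ⇒ q = 2/5
P2 indiff ⇒ p·7+(1-p)·7 = p·8+(1-p)·3 ⇒ p(-1) = (1-p)(-4) ⇒ p = 4/5

P1 mixes 4/5 on A; P2 mixes 2/5 on P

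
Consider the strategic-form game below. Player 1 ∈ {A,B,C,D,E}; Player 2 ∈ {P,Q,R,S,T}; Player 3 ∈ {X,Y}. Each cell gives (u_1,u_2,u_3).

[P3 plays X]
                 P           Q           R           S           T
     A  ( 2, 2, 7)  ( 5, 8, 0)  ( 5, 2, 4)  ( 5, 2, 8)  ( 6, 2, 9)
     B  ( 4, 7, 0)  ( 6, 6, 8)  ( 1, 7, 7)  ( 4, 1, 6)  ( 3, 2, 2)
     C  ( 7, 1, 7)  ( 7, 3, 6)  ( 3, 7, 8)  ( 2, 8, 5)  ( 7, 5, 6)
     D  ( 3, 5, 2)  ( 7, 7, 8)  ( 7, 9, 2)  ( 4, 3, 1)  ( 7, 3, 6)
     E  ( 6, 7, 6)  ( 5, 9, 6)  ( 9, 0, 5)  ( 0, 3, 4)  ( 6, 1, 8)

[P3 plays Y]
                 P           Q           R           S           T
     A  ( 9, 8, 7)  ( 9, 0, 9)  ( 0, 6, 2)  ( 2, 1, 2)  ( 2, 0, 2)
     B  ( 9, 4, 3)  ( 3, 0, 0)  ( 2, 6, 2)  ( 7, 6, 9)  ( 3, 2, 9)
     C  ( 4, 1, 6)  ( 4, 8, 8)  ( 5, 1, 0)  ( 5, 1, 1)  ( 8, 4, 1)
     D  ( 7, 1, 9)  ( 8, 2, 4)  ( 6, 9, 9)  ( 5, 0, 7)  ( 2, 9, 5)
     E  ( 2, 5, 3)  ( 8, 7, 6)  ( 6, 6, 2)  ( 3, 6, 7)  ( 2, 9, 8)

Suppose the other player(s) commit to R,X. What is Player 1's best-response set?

u_1(A vs R,X) = 5
u_1(B vs R,X) = 1
u_1(C vs R,X) = 3
u_1(D vs R,X) = 7
u_1(E vs R,X) = 9
max payoff 9 at {E}

argmax u_1 = {E}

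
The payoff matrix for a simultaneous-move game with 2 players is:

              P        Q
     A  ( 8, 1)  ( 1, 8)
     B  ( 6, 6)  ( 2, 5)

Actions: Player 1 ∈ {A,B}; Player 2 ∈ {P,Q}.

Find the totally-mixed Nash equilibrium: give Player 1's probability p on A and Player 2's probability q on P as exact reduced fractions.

P1 indiff ⇒ q·8+(1-q)·1 = q·6+(1-q)·2 ⇒ q(2) = (1-q)(1) ⇒ q = 1/3
P2 indiff ⇒ p·1+(1-p)·6 = p·8+(1-p)·5 ⇒ p(-7) = (1-p)(-1) ⇒ p = 1/8

(p,q) = (1/8, 1/3)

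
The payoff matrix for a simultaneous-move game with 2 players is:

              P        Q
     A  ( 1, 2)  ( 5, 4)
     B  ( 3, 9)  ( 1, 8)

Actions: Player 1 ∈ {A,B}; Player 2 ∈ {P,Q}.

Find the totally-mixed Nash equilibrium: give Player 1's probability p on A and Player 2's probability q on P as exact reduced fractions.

P1 indiff ⇒ q·1+(1-q)·5 = q·3+(1-q)·1 ⇒ q(-2) = (1-q)(-4) ⇒ q = 2/3
P2 indiff ⇒ p·2+(1-p)·9 = p·4+(1-p)·8 ⇒ p(-2) = (1-p)(-1) ⇒ p = 1/3

P1 mixes 1/3 on A; P2 mixes 2/3 on P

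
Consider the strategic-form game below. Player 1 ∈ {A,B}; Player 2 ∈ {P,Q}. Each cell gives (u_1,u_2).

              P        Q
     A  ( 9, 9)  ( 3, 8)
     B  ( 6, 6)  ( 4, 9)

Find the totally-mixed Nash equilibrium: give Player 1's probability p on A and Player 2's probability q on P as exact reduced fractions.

P1 indiff ⇒ q·9+(1-q)·3 = q·6+(1-q)·4 ⇒ q(3) = (1-q)(1) ⇒ q = 1/4
P2 indiff ⇒ p·9+(1-p)·6 = p·8+(1-p)·9 ⇒ p(1) = (1-p)(3) ⇒ p = 3/4

P1 mixes 3/4 on A; P2 mixes 1/4 on P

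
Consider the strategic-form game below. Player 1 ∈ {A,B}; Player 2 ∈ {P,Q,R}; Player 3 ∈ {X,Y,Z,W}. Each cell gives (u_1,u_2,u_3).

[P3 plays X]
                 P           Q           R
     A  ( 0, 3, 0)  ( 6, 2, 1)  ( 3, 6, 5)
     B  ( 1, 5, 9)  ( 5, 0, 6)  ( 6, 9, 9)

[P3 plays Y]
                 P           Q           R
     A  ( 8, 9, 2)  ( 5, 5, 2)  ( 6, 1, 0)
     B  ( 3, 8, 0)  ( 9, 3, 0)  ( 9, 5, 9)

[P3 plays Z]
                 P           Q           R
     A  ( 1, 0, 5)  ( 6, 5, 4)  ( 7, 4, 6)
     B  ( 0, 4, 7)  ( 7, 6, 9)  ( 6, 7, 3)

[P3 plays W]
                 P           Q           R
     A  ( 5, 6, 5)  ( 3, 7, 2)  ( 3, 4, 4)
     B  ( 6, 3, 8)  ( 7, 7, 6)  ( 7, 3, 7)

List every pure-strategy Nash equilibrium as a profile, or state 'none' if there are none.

(A,P,X): not NE [P1→B gives 1>0; P2→R gives 6>3; P3→W gives 5>0]
(A,P,Y): not NE [P3→W gives 5>2]
(A,P,Z): not NE [P2→Q gives 5>0]
(A,P,W): not NE [P1→B gives 6>5; P2→Q gives 7>6]
(A,Q,X): not NE [P2→R gives 6>2; P3→Z gives 4>1]
(A,Q,Y): not NE [P1→B gives 9>5; P2→P gives 9>5; P3→Z gives 4>2]
(A,Q,Z): not NE [P1→B gives 7>6]
(A,Q,W): not NE [P1→B gives 7>3; P3→Z gives 4>2]
(A,R,X): not NE [P1→B gives 6>3; P3→Z gives 6>5]
(A,R,Y): not NE [P1→B gives 9>6; P2→P gives 9>1; P3→Z gives 6>0]
(A,R,Z): not NE [P2→Q gives 5>4]
(A,R,W): not NE [P1→B gives 7>3; P2→Q gives 7>4; P3→Z gives 6>4]
(B,P,X): not NE [P2→R gives 9>5]
(B,P,Y): not NE [P1→A gives 8>3; P3→X gives 9>0]
(B,P,Z): not NE [P1→A gives 1>0; P2→R gives 7>4; P3→X gives 9>7]
(B,P,W): not NE [P2→Q gives 7>3; P3→X gives 9>8]
(B,Q,X): not NE [P1→A gives 6>5; P2→R gives 9>0; P3→Z gives 9>6]
(B,Q,Y): not NE [P2→P gives 8>3; P3→Z gives 9>0]
(B,Q,Z): not NE [P2→R gives 7>6]
(B,Q,W): not NE [P3→Z gives 9>6]
(B,R,X): NE
(B,R,Y): not NE [P2→P gives 8>5]
(B,R,Z): not NE [P1→A gives 7>6; P3→Y gives 9>3]
(B,R,W): not NE [P2→Q gives 7>3; P3→Y gives 9>7]

Nash profiles: (B,R,X)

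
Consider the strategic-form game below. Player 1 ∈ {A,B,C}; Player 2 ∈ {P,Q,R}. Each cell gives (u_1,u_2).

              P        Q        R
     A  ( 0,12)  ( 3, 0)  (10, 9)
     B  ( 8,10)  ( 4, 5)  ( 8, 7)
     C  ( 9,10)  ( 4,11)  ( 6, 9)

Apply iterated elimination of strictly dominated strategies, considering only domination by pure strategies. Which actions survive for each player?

Survivors P1:{B,C} P2:{P,Q}

P2 drop R (P beats it: A:12>9 B:10>7 C:10>9)
P1 drop A (B beats it: P:8>0 Q:4>3)
P1→{B,C} P2→{P,Q}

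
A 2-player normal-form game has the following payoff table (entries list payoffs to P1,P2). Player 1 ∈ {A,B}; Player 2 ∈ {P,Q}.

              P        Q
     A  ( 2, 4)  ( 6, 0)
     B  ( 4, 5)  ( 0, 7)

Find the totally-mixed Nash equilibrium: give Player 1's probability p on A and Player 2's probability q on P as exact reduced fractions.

P1 indiff ⇒ q·2+(1-q)·6 = q·4+(1-q)·0 ⇒ q(-2) = (1-q)(-6) ⇒ q = 3/4
P2 indiff ⇒ p·4+(1-p)·5 = p·0+(1-p)·7 ⇒ p(4) = (1-p)(2) ⇒ p = 1/3

(p,q) = (1/3, 3/4)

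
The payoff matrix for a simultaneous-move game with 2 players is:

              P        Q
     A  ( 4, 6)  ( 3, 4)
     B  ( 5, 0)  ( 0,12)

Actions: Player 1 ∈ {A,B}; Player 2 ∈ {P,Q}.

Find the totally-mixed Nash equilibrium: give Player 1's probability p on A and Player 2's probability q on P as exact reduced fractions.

p=6/7, q=3/4

P1 indiff ⇒ q·4+(1-q)·3 = q·5+(1-q)·0 ⇒ q(-1) = (1-q)(-3) ⇒ q = 3/4
P2 indiff ⇒ p·6+(1-p)·0 = p·4+(1-p)·12 ⇒ p(2) = (1-p)(12) ⇒ p = 6/7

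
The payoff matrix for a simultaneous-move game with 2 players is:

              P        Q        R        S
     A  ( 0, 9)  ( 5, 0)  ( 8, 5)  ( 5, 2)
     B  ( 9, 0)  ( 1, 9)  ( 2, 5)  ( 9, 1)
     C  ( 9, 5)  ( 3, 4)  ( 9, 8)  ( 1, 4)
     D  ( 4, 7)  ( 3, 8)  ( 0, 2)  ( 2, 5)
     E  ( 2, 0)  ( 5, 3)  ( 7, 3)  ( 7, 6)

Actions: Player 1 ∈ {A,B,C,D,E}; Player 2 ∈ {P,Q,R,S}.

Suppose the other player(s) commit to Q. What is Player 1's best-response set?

u_1(A vs Q) = 5
u_1(B vs Q) = 1
u_1(C vs Q) = 3
u_1(D vs Q) = 3
u_1(E vs Q) = 5
max payoff 5 at {A,E}

argmax u_1 = {A,E}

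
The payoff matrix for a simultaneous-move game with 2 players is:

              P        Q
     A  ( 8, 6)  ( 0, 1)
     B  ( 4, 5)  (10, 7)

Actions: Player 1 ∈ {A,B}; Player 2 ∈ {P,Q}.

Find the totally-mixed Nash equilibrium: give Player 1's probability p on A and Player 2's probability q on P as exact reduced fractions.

p=2/7, q=5/7

P1 indiff ⇒ q·8+(1-q)·0 = q·4+(1-q)·10 ⇒ q(4) = (1-q)(10) ⇒ q = 5/7
P2 indiff ⇒ p·6+(1-p)·5 = p·1+(1-p)·7 ⇒ p(5) = (1-p)(2) ⇒ p = 2/7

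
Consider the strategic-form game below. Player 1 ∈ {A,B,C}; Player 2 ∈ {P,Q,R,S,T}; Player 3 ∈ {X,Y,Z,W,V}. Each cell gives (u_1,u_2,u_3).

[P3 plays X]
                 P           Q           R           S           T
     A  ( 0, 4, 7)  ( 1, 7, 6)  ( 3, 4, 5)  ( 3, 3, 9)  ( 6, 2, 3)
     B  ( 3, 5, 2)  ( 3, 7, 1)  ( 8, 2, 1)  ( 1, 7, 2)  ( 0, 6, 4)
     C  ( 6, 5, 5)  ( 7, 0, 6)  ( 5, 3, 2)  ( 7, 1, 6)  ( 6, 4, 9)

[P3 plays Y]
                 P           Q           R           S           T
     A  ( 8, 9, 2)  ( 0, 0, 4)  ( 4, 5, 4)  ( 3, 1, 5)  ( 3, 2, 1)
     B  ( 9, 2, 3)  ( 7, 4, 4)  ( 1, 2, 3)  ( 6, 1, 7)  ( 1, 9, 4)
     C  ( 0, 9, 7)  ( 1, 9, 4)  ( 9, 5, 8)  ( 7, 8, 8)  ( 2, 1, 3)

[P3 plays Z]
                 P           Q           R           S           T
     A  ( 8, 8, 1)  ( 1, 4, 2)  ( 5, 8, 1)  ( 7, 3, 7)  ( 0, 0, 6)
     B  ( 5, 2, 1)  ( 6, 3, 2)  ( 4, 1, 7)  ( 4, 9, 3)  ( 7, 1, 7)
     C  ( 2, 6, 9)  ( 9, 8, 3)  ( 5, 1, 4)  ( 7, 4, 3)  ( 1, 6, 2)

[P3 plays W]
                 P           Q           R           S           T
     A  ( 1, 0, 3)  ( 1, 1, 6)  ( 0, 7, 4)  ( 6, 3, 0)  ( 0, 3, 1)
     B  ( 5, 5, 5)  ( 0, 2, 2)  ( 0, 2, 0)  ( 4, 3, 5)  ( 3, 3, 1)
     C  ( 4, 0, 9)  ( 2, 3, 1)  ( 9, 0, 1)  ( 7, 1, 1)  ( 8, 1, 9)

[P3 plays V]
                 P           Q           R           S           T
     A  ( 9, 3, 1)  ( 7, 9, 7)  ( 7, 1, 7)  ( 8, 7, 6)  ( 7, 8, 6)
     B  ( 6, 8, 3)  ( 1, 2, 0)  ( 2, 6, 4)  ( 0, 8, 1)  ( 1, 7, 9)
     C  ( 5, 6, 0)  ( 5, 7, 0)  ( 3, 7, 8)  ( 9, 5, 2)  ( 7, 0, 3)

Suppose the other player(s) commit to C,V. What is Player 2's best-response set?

u_2(P vs C,V) = 6
u_2(Q vs C,V) = 7
u_2(R vs C,V) = 7
u_2(S vs C,V) = 5
u_2(T vs C,V) = 0
max payoff 7 at {Q,R}

argmax u_2 = {Q,R}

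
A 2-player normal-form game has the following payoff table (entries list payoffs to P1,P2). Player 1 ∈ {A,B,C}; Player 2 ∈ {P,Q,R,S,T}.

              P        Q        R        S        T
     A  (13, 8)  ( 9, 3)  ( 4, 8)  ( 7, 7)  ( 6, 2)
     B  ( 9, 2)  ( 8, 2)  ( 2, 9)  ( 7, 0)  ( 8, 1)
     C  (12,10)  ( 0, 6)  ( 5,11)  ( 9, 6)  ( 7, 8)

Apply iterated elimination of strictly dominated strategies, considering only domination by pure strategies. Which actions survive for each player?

Survivors P1:{A,C} P2:{P,R}

P2 drop Q (R beats it: A:8>3 B:9>2 C:11>6)
P2 drop S (P beats it: A:8>7 B:2>0 C:10>6)
P2 drop T (P beats it: A:8>2 B:2>1 C:10>8)
P1 drop B (A beats it: P:13>9 R:4>2)
P1→{A,C} P2→{P,R}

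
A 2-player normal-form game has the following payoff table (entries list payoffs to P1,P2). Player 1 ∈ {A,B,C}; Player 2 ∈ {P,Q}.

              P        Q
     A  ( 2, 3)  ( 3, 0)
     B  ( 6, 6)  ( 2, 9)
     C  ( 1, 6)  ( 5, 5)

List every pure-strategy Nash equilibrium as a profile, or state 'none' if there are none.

No pure NE.

(A,P): not NE [P1→B gives 6>2]
(A,Q): not NE [P1→C gives 5>3; P2→P gives 3>0]
(B,P): not NE [P2→Q gives 9>6]
(B,Q): not NE [P1→C gives 5>2]
(C,P): not NE [P1→B gives 6>1]
(C,Q): not NE [P2→P gives 6>5]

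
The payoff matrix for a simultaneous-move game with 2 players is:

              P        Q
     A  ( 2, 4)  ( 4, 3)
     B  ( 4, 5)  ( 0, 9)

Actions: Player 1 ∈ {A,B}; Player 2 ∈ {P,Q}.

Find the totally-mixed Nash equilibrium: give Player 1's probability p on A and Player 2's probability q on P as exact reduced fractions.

P1 indiff ⇒ q·2+(1-q)·4 = q·4+(1-q)·0 ⇒ q(-2) = (1-q)(-4) ⇒ q = 2/3
P2 indiff ⇒ p·4+(1-p)·5 = p·3+(1-p)·9 ⇒ p(1) = (1-p)(4) ⇒ p = 4/5

(p,q) = (4/5, 2/3)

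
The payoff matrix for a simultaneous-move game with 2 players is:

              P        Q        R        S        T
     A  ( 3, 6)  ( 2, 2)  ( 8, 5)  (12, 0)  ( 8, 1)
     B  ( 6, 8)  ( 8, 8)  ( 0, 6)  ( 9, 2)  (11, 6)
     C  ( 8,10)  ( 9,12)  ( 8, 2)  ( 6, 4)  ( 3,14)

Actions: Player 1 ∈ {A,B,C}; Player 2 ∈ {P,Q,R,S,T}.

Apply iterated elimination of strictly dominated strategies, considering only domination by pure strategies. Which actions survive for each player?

Survivors P1:{B,C} P2:{P,Q,T}

P2 drop R (P beats it: A:6>5 B:8>6 C:10>2)
P2 drop S (P beats it: A:6>0 B:8>2 C:10>4)
P1 drop A (B beats it: P:6>3 Q:8>2 T:11>8)
P1→{B,C} P2→{P,Q,T}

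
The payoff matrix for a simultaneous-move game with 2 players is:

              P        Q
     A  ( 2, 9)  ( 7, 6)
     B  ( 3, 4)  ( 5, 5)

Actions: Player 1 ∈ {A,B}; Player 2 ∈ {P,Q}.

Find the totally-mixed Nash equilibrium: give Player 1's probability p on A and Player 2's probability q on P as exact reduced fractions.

P1 mixes 1/4 on A; P2 mixes 2/3 on P

P1 indiff ⇒ q·2+(1-q)·7 = q·3+(1-q)·5 ⇒ q(-1) = (1-q)(-2) ⇒ q = 2/3
P2 indiff ⇒ p·9+(1-p)·4 = p·6+(1-p)·5 ⇒ p(3) = (1-p)(1) ⇒ p = 1/4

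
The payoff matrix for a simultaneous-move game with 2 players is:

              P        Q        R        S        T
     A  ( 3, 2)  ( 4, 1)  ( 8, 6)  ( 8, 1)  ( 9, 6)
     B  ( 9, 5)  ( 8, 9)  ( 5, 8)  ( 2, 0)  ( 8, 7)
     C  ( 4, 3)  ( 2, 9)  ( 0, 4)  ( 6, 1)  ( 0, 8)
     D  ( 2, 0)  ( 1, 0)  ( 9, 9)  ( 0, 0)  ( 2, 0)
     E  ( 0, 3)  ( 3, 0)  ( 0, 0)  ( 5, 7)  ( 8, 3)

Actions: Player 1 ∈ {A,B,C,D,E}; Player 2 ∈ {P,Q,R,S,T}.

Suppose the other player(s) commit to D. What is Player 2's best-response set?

BR_2 = {R}

u_2(P vs D) = 0
u_2(Q vs D) = 0
u_2(R vs D) = 9
u_2(S vs D) = 0
u_2(T vs D) = 0
max payoff 9 at {R}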